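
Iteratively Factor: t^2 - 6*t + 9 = (t - 3)*(t - 3)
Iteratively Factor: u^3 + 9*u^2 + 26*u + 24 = (u + 3)*(u^2 + 6*u + 8) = (u + 3)*(u + 4)*(u + 2)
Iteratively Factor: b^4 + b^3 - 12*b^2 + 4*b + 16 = (b - 2)*(b^3 + 3*b^2 - 6*b - 8) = (b - 2)*(b + 1)*(b^2 + 2*b - 8) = (b - 2)^2*(b + 1)*(b + 4)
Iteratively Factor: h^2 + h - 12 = (h + 4)*(h - 3)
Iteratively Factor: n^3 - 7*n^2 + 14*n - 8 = (n - 1)*(n^2 - 6*n + 8) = (n - 2)*(n - 1)*(n - 4)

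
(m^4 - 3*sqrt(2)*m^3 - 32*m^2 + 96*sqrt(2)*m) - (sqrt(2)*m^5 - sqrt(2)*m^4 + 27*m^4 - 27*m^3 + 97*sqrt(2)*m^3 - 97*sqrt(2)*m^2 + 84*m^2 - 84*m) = -sqrt(2)*m^5 - 26*m^4 + sqrt(2)*m^4 - 100*sqrt(2)*m^3 + 27*m^3 - 116*m^2 + 97*sqrt(2)*m^2 + 84*m + 96*sqrt(2)*m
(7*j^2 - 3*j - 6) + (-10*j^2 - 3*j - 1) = -3*j^2 - 6*j - 7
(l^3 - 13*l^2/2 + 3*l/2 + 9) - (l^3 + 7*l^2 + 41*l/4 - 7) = -27*l^2/2 - 35*l/4 + 16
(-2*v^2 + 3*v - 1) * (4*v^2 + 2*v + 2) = -8*v^4 + 8*v^3 - 2*v^2 + 4*v - 2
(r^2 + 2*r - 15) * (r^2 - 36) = r^4 + 2*r^3 - 51*r^2 - 72*r + 540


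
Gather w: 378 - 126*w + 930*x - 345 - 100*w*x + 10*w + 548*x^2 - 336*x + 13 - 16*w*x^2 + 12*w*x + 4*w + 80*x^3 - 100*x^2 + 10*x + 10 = w*(-16*x^2 - 88*x - 112) + 80*x^3 + 448*x^2 + 604*x + 56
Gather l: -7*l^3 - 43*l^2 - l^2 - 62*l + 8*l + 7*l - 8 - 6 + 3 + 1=-7*l^3 - 44*l^2 - 47*l - 10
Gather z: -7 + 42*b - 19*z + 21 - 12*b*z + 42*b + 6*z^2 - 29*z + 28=84*b + 6*z^2 + z*(-12*b - 48) + 42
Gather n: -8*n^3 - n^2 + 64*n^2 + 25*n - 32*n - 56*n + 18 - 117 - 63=-8*n^3 + 63*n^2 - 63*n - 162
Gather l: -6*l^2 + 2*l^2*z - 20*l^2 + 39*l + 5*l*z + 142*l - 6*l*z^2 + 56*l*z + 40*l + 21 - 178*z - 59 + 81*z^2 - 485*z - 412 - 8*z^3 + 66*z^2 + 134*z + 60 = l^2*(2*z - 26) + l*(-6*z^2 + 61*z + 221) - 8*z^3 + 147*z^2 - 529*z - 390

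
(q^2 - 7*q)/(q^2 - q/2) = 2*(q - 7)/(2*q - 1)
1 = 1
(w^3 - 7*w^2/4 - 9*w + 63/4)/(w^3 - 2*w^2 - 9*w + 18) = (w - 7/4)/(w - 2)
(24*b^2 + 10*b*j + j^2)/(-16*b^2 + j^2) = (-6*b - j)/(4*b - j)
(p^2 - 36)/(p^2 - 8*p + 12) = (p + 6)/(p - 2)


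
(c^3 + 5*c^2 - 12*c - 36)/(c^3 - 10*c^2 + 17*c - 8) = (c^3 + 5*c^2 - 12*c - 36)/(c^3 - 10*c^2 + 17*c - 8)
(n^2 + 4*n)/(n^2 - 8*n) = (n + 4)/(n - 8)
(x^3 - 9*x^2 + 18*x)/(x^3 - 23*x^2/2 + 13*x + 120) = 2*x*(x - 3)/(2*x^2 - 11*x - 40)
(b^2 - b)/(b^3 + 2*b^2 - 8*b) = (b - 1)/(b^2 + 2*b - 8)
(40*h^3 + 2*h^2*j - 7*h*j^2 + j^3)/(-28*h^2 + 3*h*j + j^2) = (-10*h^2 - 3*h*j + j^2)/(7*h + j)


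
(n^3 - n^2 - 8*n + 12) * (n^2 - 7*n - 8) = n^5 - 8*n^4 - 9*n^3 + 76*n^2 - 20*n - 96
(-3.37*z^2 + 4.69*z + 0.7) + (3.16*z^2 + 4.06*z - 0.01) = -0.21*z^2 + 8.75*z + 0.69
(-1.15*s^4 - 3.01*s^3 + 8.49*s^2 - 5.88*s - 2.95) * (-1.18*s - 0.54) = 1.357*s^5 + 4.1728*s^4 - 8.3928*s^3 + 2.3538*s^2 + 6.6562*s + 1.593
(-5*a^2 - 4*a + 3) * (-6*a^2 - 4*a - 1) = 30*a^4 + 44*a^3 + 3*a^2 - 8*a - 3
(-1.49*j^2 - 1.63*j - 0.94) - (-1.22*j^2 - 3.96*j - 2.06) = -0.27*j^2 + 2.33*j + 1.12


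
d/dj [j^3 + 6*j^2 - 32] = 3*j*(j + 4)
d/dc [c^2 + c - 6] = 2*c + 1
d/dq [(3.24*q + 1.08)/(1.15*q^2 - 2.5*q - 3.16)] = (3.726*q^2 - 8.1*q - (2.3*q - 2.5)*(3.24*q + 1.08) - 10.2384)/(-1.15*q^2 + 2.5*q + 3.16)^2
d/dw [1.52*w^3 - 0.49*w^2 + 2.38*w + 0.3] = 4.56*w^2 - 0.98*w + 2.38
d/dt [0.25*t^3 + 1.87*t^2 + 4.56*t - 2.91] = 0.75*t^2 + 3.74*t + 4.56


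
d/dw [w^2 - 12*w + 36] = 2*w - 12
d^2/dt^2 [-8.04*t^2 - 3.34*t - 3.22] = -16.0800000000000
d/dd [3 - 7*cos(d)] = 7*sin(d)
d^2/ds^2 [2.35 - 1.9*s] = 0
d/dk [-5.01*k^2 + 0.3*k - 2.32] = 0.3 - 10.02*k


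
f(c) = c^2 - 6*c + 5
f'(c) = 2*c - 6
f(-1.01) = 12.08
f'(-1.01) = -8.02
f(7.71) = 18.18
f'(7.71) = 9.42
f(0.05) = 4.70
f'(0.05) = -5.90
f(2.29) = -3.50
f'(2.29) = -1.42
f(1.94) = -2.88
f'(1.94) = -2.12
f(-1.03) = 12.24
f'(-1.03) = -8.06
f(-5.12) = 61.93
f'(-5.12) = -16.24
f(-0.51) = 8.32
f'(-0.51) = -7.02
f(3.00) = -4.00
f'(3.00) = 0.00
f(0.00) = 5.00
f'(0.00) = -6.00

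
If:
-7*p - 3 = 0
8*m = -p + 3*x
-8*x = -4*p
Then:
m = -3/112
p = -3/7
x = -3/14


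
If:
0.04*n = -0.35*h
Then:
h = -0.114285714285714*n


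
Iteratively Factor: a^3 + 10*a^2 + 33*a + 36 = (a + 3)*(a^2 + 7*a + 12) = (a + 3)^2*(a + 4)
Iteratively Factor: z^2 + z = (z + 1)*(z)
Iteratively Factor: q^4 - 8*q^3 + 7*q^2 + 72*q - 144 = (q - 4)*(q^3 - 4*q^2 - 9*q + 36) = (q - 4)^2*(q^2 - 9) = (q - 4)^2*(q - 3)*(q + 3)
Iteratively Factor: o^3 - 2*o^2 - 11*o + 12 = (o - 4)*(o^2 + 2*o - 3) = (o - 4)*(o + 3)*(o - 1)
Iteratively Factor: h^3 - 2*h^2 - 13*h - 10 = (h + 2)*(h^2 - 4*h - 5) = (h + 1)*(h + 2)*(h - 5)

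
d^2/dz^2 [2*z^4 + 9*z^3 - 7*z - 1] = 6*z*(4*z + 9)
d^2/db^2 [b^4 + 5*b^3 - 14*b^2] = 12*b^2 + 30*b - 28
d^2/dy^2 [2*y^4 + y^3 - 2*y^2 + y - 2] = 24*y^2 + 6*y - 4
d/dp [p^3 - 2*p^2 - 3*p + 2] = 3*p^2 - 4*p - 3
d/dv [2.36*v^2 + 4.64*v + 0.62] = 4.72*v + 4.64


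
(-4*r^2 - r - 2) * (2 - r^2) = 4*r^4 + r^3 - 6*r^2 - 2*r - 4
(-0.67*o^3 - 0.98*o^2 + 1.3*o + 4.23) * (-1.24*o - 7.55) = 0.8308*o^4 + 6.2737*o^3 + 5.787*o^2 - 15.0602*o - 31.9365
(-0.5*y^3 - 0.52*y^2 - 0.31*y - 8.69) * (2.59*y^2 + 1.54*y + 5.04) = -1.295*y^5 - 2.1168*y^4 - 4.1237*y^3 - 25.6053*y^2 - 14.945*y - 43.7976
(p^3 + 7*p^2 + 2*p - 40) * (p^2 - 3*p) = p^5 + 4*p^4 - 19*p^3 - 46*p^2 + 120*p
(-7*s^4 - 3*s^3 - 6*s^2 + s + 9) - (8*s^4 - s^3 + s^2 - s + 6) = -15*s^4 - 2*s^3 - 7*s^2 + 2*s + 3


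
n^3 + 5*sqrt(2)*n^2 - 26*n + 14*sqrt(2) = (n - sqrt(2))^2*(n + 7*sqrt(2))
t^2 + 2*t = t*(t + 2)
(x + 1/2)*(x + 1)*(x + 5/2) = x^3 + 4*x^2 + 17*x/4 + 5/4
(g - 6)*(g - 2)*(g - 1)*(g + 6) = g^4 - 3*g^3 - 34*g^2 + 108*g - 72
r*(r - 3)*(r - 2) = r^3 - 5*r^2 + 6*r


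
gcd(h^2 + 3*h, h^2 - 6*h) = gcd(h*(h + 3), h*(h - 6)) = h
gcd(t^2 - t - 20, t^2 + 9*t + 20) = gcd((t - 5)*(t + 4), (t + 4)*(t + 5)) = t + 4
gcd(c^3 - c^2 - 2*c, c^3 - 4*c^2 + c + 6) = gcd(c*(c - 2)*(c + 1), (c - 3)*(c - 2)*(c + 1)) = c^2 - c - 2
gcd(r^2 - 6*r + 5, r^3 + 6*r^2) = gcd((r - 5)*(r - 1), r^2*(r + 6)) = 1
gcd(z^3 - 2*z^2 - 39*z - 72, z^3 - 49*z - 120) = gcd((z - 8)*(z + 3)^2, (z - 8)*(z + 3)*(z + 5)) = z^2 - 5*z - 24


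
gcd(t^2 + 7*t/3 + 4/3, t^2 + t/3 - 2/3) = t + 1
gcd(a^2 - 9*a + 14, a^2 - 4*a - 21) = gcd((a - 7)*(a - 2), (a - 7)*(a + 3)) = a - 7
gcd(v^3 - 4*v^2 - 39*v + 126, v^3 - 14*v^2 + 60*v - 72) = 1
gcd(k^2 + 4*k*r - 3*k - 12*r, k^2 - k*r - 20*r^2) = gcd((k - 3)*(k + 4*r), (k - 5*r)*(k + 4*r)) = k + 4*r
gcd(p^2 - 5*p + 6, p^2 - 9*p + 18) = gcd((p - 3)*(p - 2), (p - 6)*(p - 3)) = p - 3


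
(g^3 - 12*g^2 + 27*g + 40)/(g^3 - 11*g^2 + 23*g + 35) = (g - 8)/(g - 7)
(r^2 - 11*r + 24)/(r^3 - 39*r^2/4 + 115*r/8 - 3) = 8*(r - 3)/(8*r^2 - 14*r + 3)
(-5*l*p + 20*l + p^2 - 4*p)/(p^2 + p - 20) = (-5*l + p)/(p + 5)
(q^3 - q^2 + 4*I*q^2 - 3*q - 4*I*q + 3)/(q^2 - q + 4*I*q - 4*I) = (q^2 + 4*I*q - 3)/(q + 4*I)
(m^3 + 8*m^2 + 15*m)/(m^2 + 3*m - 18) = m*(m^2 + 8*m + 15)/(m^2 + 3*m - 18)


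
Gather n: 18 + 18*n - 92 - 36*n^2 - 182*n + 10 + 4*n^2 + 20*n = -32*n^2 - 144*n - 64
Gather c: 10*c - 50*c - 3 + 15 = 12 - 40*c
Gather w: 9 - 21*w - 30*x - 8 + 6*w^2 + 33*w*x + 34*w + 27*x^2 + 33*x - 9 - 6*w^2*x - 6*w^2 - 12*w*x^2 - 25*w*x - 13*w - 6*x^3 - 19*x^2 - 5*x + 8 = -6*w^2*x + w*(-12*x^2 + 8*x) - 6*x^3 + 8*x^2 - 2*x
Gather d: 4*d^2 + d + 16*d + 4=4*d^2 + 17*d + 4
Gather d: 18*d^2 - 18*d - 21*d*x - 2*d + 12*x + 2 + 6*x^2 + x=18*d^2 + d*(-21*x - 20) + 6*x^2 + 13*x + 2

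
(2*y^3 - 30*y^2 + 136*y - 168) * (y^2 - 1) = 2*y^5 - 30*y^4 + 134*y^3 - 138*y^2 - 136*y + 168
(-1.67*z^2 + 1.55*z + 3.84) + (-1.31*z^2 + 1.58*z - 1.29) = -2.98*z^2 + 3.13*z + 2.55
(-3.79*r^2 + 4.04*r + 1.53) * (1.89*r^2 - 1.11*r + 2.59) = -7.1631*r^4 + 11.8425*r^3 - 11.4088*r^2 + 8.7653*r + 3.9627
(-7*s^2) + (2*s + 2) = -7*s^2 + 2*s + 2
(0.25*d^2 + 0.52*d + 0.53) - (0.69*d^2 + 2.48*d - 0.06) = -0.44*d^2 - 1.96*d + 0.59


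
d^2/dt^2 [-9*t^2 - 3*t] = -18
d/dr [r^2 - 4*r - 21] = 2*r - 4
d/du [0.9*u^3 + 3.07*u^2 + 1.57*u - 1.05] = 2.7*u^2 + 6.14*u + 1.57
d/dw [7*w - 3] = 7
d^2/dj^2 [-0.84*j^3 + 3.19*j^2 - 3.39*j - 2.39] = 6.38 - 5.04*j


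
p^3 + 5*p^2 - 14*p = p*(p - 2)*(p + 7)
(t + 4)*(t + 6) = t^2 + 10*t + 24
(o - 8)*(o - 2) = o^2 - 10*o + 16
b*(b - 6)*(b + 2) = b^3 - 4*b^2 - 12*b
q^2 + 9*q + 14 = (q + 2)*(q + 7)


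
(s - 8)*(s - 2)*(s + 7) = s^3 - 3*s^2 - 54*s + 112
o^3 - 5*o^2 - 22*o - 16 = (o - 8)*(o + 1)*(o + 2)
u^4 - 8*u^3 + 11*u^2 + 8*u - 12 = (u - 6)*(u - 2)*(u - 1)*(u + 1)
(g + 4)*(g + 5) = g^2 + 9*g + 20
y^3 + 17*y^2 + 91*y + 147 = (y + 3)*(y + 7)^2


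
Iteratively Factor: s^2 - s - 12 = (s - 4)*(s + 3)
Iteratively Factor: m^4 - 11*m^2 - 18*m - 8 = (m + 2)*(m^3 - 2*m^2 - 7*m - 4) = (m - 4)*(m + 2)*(m^2 + 2*m + 1) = (m - 4)*(m + 1)*(m + 2)*(m + 1)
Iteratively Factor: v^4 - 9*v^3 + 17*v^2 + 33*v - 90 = (v - 3)*(v^3 - 6*v^2 - v + 30) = (v - 3)*(v + 2)*(v^2 - 8*v + 15) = (v - 5)*(v - 3)*(v + 2)*(v - 3)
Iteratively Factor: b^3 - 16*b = (b + 4)*(b^2 - 4*b) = (b - 4)*(b + 4)*(b)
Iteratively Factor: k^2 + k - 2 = (k - 1)*(k + 2)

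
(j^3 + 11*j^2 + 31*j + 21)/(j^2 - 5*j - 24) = (j^2 + 8*j + 7)/(j - 8)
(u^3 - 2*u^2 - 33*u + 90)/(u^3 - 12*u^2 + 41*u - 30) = (u^2 + 3*u - 18)/(u^2 - 7*u + 6)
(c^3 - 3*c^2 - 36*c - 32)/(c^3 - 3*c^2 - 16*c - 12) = (c^2 - 4*c - 32)/(c^2 - 4*c - 12)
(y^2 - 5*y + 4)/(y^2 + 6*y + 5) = (y^2 - 5*y + 4)/(y^2 + 6*y + 5)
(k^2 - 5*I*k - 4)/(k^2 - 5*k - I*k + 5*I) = (k - 4*I)/(k - 5)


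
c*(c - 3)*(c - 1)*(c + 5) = c^4 + c^3 - 17*c^2 + 15*c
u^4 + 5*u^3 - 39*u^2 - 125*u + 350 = (u - 5)*(u - 2)*(u + 5)*(u + 7)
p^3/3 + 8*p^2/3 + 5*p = p*(p/3 + 1)*(p + 5)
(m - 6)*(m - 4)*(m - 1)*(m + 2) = m^4 - 9*m^3 + 12*m^2 + 44*m - 48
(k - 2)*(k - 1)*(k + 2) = k^3 - k^2 - 4*k + 4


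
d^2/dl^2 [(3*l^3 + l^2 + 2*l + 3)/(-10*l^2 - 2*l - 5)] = 14*(-6*l^3 - 120*l^2 - 15*l + 19)/(1000*l^6 + 600*l^5 + 1620*l^4 + 608*l^3 + 810*l^2 + 150*l + 125)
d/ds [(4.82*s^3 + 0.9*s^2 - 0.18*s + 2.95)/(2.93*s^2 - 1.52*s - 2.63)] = (14.1226*s^4 - 14.6528*s^3 - 38.8704*s^2 - 22.021*s + 4.9574)/(8.5849*s^4 - 8.9072*s^3 - 13.1014*s^2 + 7.9952*s + 6.9169)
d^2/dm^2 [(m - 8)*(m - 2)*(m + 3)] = 6*m - 14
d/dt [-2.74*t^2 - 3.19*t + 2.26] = -5.48*t - 3.19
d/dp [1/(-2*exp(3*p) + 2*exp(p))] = (3*exp(2*p) - 1)*exp(-p)/(2*(1 - exp(2*p))^2)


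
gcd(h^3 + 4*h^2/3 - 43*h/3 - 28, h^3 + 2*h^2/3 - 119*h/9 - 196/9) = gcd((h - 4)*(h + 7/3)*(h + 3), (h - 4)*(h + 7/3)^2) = h^2 - 5*h/3 - 28/3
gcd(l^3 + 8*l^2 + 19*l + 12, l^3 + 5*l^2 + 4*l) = l^2 + 5*l + 4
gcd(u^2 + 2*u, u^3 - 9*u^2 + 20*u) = u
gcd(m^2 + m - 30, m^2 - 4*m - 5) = m - 5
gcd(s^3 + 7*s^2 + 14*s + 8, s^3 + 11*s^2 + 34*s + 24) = s^2 + 5*s + 4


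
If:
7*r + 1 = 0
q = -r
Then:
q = 1/7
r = -1/7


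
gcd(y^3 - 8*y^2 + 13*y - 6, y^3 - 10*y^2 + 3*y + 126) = y - 6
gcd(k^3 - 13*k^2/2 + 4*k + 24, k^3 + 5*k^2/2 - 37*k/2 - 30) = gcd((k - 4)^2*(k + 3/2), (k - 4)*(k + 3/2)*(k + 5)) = k^2 - 5*k/2 - 6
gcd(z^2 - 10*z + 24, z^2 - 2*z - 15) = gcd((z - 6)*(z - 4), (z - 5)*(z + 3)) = 1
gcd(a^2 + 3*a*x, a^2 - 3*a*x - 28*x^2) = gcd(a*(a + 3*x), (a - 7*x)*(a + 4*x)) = 1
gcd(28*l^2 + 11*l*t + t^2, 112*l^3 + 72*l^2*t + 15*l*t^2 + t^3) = 28*l^2 + 11*l*t + t^2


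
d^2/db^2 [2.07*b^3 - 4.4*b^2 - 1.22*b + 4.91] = 12.42*b - 8.8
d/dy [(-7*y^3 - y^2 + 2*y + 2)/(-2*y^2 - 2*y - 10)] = (7*y^4 + 14*y^3 + 108*y^2 + 14*y - 8)/(2*(y^4 + 2*y^3 + 11*y^2 + 10*y + 25))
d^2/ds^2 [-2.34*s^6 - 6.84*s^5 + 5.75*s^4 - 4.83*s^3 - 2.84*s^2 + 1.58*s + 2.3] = -70.2*s^4 - 136.8*s^3 + 69.0*s^2 - 28.98*s - 5.68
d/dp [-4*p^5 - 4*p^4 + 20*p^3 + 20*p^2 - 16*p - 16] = -20*p^4 - 16*p^3 + 60*p^2 + 40*p - 16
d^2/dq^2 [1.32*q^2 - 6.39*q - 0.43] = 2.64000000000000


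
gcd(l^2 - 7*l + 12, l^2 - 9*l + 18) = l - 3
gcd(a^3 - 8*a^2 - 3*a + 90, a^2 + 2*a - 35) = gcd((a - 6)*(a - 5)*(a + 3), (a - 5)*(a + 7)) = a - 5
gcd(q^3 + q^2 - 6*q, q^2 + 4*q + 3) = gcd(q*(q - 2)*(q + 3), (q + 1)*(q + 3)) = q + 3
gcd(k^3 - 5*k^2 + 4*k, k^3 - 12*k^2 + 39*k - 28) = k^2 - 5*k + 4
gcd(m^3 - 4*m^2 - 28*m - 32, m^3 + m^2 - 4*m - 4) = m + 2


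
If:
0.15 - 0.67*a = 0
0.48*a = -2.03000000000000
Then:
No Solution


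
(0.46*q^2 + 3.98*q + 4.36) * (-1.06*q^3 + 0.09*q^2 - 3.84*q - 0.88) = -0.4876*q^5 - 4.1774*q^4 - 6.0298*q^3 - 15.2956*q^2 - 20.2448*q - 3.8368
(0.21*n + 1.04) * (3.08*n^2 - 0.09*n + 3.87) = 0.6468*n^3 + 3.1843*n^2 + 0.7191*n + 4.0248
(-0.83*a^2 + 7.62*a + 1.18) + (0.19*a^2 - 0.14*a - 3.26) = -0.64*a^2 + 7.48*a - 2.08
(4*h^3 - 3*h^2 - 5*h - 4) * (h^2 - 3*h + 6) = 4*h^5 - 15*h^4 + 28*h^3 - 7*h^2 - 18*h - 24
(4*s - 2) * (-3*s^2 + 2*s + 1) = -12*s^3 + 14*s^2 - 2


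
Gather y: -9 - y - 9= -y - 18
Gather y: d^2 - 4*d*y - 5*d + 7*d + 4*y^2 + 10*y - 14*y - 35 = d^2 + 2*d + 4*y^2 + y*(-4*d - 4) - 35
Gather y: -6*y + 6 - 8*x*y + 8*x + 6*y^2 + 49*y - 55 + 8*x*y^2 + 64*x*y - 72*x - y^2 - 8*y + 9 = -64*x + y^2*(8*x + 5) + y*(56*x + 35) - 40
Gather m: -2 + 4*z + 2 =4*z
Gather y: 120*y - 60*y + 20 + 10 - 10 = 60*y + 20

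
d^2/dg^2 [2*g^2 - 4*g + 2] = 4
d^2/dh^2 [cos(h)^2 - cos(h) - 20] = cos(h) - 2*cos(2*h)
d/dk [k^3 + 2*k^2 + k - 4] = 3*k^2 + 4*k + 1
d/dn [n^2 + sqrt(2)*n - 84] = 2*n + sqrt(2)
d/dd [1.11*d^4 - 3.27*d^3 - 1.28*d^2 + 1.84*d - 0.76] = 4.44*d^3 - 9.81*d^2 - 2.56*d + 1.84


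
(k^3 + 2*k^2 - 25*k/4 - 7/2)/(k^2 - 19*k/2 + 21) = (4*k^3 + 8*k^2 - 25*k - 14)/(2*(2*k^2 - 19*k + 42))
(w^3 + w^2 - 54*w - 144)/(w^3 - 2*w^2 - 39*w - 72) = (w + 6)/(w + 3)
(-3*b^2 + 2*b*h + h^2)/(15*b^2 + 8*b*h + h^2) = (-b + h)/(5*b + h)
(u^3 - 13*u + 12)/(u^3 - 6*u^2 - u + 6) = (u^2 + u - 12)/(u^2 - 5*u - 6)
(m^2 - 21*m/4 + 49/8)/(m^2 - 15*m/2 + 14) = (m - 7/4)/(m - 4)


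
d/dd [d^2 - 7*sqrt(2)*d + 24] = 2*d - 7*sqrt(2)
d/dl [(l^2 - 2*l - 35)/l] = 1 + 35/l^2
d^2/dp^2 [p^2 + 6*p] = 2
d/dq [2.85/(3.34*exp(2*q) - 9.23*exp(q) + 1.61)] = (26.3055 - 19.038*exp(q))*exp(q)/(3.34*exp(2*q) - 9.23*exp(q) + 1.61)^2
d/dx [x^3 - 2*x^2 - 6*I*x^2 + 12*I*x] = 3*x^2 - 4*x - 12*I*x + 12*I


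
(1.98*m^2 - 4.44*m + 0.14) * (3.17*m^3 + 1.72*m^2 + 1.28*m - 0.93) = 6.2766*m^5 - 10.6692*m^4 - 4.6586*m^3 - 7.2838*m^2 + 4.3084*m - 0.1302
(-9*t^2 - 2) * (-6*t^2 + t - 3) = 54*t^4 - 9*t^3 + 39*t^2 - 2*t + 6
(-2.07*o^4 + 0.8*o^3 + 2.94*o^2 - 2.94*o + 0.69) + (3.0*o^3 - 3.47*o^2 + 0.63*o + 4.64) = -2.07*o^4 + 3.8*o^3 - 0.53*o^2 - 2.31*o + 5.33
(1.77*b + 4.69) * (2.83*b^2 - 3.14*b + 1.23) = 5.0091*b^3 + 7.7149*b^2 - 12.5495*b + 5.7687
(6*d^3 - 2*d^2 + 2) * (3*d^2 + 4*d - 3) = 18*d^5 + 18*d^4 - 26*d^3 + 12*d^2 + 8*d - 6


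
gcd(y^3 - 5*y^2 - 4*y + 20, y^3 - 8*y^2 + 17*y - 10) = y^2 - 7*y + 10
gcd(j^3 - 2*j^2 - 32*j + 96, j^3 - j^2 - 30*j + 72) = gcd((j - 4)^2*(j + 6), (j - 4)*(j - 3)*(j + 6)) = j^2 + 2*j - 24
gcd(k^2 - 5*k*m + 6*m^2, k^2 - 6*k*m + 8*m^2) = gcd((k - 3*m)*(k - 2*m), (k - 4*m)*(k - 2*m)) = k - 2*m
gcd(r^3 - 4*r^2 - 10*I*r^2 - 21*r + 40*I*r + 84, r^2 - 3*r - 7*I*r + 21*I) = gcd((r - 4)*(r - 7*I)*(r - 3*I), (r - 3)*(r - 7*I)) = r - 7*I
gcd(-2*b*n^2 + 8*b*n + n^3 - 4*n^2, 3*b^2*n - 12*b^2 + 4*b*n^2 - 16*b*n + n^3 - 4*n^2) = n - 4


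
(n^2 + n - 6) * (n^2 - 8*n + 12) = n^4 - 7*n^3 - 2*n^2 + 60*n - 72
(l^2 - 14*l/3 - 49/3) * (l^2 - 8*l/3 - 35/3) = l^4 - 22*l^3/3 - 140*l^2/9 + 98*l + 1715/9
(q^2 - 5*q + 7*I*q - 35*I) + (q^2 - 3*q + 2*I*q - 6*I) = 2*q^2 - 8*q + 9*I*q - 41*I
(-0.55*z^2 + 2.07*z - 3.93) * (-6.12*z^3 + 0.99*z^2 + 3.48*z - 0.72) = 3.366*z^5 - 13.2129*z^4 + 24.1869*z^3 + 3.7089*z^2 - 15.1668*z + 2.8296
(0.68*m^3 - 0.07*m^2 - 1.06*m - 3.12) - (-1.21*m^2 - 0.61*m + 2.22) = 0.68*m^3 + 1.14*m^2 - 0.45*m - 5.34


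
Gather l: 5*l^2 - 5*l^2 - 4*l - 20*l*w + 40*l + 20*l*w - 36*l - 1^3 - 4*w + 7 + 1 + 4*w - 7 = 0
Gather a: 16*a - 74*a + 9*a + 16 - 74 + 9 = -49*a - 49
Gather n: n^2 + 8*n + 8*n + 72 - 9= n^2 + 16*n + 63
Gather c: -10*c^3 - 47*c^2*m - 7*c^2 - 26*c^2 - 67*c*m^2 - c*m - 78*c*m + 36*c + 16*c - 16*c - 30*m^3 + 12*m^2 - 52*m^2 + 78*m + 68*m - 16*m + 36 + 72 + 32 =-10*c^3 + c^2*(-47*m - 33) + c*(-67*m^2 - 79*m + 36) - 30*m^3 - 40*m^2 + 130*m + 140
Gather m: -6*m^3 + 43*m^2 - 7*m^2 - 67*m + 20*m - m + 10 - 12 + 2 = -6*m^3 + 36*m^2 - 48*m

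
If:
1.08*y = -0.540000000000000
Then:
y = -0.50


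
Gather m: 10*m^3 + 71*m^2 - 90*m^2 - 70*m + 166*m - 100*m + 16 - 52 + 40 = 10*m^3 - 19*m^2 - 4*m + 4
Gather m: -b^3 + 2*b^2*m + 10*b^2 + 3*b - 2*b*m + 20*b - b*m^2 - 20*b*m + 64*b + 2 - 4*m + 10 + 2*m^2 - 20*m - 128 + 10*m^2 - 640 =-b^3 + 10*b^2 + 87*b + m^2*(12 - b) + m*(2*b^2 - 22*b - 24) - 756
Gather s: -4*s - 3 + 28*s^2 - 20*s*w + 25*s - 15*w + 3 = 28*s^2 + s*(21 - 20*w) - 15*w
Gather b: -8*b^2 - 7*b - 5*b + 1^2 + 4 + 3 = -8*b^2 - 12*b + 8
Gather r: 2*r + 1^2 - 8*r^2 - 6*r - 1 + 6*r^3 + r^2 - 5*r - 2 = 6*r^3 - 7*r^2 - 9*r - 2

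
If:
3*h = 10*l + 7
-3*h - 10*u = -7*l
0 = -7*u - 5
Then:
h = 157/63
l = 1/21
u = -5/7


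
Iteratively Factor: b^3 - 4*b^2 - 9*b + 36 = (b - 3)*(b^2 - b - 12) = (b - 4)*(b - 3)*(b + 3)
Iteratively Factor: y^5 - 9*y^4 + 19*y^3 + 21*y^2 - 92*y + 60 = (y - 1)*(y^4 - 8*y^3 + 11*y^2 + 32*y - 60) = (y - 3)*(y - 1)*(y^3 - 5*y^2 - 4*y + 20) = (y - 5)*(y - 3)*(y - 1)*(y^2 - 4) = (y - 5)*(y - 3)*(y - 2)*(y - 1)*(y + 2)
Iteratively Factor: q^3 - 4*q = (q + 2)*(q^2 - 2*q) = (q - 2)*(q + 2)*(q)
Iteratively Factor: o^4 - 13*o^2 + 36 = (o + 2)*(o^3 - 2*o^2 - 9*o + 18) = (o - 3)*(o + 2)*(o^2 + o - 6) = (o - 3)*(o + 2)*(o + 3)*(o - 2)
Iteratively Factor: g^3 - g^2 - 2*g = (g)*(g^2 - g - 2) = g*(g + 1)*(g - 2)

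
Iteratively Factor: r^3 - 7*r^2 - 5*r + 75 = (r - 5)*(r^2 - 2*r - 15) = (r - 5)*(r + 3)*(r - 5)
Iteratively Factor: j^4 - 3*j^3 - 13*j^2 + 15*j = (j - 1)*(j^3 - 2*j^2 - 15*j) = j*(j - 1)*(j^2 - 2*j - 15) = j*(j - 5)*(j - 1)*(j + 3)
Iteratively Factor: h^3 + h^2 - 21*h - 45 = (h - 5)*(h^2 + 6*h + 9) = (h - 5)*(h + 3)*(h + 3)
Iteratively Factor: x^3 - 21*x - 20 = (x + 1)*(x^2 - x - 20) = (x + 1)*(x + 4)*(x - 5)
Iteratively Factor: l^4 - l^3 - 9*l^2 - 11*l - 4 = (l - 4)*(l^3 + 3*l^2 + 3*l + 1) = (l - 4)*(l + 1)*(l^2 + 2*l + 1) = (l - 4)*(l + 1)^2*(l + 1)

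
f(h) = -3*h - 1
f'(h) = -3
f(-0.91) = 1.73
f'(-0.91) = -3.00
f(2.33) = -7.99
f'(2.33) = -3.00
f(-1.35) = 3.05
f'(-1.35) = -3.00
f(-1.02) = 2.06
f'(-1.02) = -3.00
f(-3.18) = 8.54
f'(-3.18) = -3.00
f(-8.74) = 25.22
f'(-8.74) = -3.00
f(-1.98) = 4.94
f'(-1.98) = -3.00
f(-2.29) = 5.87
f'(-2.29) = -3.00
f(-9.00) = 26.00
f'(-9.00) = -3.00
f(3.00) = -10.00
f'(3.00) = -3.00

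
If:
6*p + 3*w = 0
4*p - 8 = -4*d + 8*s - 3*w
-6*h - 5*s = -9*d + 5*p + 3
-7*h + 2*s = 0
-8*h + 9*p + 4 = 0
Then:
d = -790/703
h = -274/703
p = -556/703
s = -959/703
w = 1112/703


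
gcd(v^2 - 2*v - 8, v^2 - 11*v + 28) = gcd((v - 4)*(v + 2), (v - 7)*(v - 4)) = v - 4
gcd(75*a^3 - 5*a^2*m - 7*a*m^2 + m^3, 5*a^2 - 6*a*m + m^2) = 5*a - m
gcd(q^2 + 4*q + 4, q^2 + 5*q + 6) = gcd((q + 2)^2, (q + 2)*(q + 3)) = q + 2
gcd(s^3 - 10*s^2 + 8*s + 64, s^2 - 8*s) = s - 8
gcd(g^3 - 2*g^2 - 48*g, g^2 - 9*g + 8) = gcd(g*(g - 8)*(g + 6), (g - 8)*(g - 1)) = g - 8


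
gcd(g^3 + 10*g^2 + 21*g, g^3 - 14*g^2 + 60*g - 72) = 1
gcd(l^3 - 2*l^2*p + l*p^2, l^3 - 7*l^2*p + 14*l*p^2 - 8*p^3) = -l + p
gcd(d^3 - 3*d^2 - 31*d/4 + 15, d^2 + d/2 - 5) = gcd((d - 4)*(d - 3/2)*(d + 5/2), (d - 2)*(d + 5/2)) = d + 5/2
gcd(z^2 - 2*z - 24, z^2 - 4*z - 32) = z + 4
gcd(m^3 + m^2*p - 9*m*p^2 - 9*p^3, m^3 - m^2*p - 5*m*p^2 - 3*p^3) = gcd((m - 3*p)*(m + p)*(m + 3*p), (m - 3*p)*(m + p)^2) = -m^2 + 2*m*p + 3*p^2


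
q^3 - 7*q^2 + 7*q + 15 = (q - 5)*(q - 3)*(q + 1)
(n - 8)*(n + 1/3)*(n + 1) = n^3 - 20*n^2/3 - 31*n/3 - 8/3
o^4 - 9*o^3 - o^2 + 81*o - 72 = (o - 8)*(o - 3)*(o - 1)*(o + 3)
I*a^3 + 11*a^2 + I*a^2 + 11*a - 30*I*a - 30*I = (a - 6*I)*(a - 5*I)*(I*a + I)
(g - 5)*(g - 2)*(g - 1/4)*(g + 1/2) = g^4 - 27*g^3/4 + 65*g^2/8 + 27*g/8 - 5/4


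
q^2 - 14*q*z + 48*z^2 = (q - 8*z)*(q - 6*z)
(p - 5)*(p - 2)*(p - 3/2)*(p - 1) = p^4 - 19*p^3/2 + 29*p^2 - 71*p/2 + 15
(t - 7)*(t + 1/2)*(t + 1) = t^3 - 11*t^2/2 - 10*t - 7/2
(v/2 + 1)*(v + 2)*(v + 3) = v^3/2 + 7*v^2/2 + 8*v + 6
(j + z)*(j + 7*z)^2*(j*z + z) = j^4*z + 15*j^3*z^2 + j^3*z + 63*j^2*z^3 + 15*j^2*z^2 + 49*j*z^4 + 63*j*z^3 + 49*z^4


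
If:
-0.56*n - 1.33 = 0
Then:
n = -2.38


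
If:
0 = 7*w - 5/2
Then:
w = 5/14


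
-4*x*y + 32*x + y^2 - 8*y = (-4*x + y)*(y - 8)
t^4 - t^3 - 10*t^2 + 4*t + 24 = (t - 3)*(t - 2)*(t + 2)^2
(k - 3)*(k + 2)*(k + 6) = k^3 + 5*k^2 - 12*k - 36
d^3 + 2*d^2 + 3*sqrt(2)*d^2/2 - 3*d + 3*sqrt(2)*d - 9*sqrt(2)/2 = (d - 1)*(d + 3)*(d + 3*sqrt(2)/2)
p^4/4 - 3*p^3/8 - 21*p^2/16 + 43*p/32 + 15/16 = (p/4 + 1/2)*(p - 5/2)*(p - 3/2)*(p + 1/2)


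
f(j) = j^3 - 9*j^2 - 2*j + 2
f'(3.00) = -29.00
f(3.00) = -58.00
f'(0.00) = -2.00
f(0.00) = 2.00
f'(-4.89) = 157.76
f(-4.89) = -320.36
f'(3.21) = -28.87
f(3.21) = -64.08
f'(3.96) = -26.24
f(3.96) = -84.96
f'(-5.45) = 185.21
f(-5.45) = -416.30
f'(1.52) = -22.43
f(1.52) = -18.32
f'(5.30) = -13.13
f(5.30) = -112.53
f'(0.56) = -11.14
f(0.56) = -1.77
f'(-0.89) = 16.40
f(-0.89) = -4.05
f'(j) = 3*j^2 - 18*j - 2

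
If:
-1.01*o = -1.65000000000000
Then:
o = 1.63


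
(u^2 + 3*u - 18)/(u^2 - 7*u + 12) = (u + 6)/(u - 4)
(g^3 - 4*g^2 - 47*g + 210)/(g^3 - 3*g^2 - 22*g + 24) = (g^2 + 2*g - 35)/(g^2 + 3*g - 4)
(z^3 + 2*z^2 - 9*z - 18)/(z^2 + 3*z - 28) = (z^3 + 2*z^2 - 9*z - 18)/(z^2 + 3*z - 28)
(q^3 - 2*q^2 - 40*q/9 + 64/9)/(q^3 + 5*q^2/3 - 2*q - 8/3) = (q - 8/3)/(q + 1)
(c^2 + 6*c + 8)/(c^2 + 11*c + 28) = (c + 2)/(c + 7)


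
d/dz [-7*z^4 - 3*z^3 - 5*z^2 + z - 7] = -28*z^3 - 9*z^2 - 10*z + 1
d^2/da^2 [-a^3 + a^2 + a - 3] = 2 - 6*a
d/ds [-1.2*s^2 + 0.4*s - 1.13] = 0.4 - 2.4*s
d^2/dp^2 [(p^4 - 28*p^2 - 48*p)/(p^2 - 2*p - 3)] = 2*(p^6 - 6*p^5 + 3*p^4 - 56*p^3 - 198*p^2 - 432*p + 36)/(p^6 - 6*p^5 + 3*p^4 + 28*p^3 - 9*p^2 - 54*p - 27)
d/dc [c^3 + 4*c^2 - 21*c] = 3*c^2 + 8*c - 21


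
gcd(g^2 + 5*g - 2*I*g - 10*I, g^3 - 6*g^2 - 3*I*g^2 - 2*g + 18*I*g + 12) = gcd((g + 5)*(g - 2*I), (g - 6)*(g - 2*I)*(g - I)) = g - 2*I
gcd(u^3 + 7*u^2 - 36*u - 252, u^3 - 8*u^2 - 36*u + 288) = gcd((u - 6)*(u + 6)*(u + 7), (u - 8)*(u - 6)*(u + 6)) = u^2 - 36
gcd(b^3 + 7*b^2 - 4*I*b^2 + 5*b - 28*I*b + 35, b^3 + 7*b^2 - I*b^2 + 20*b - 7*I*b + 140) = b^2 + b*(7 - 5*I) - 35*I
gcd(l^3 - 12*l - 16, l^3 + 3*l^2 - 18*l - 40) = l^2 - 2*l - 8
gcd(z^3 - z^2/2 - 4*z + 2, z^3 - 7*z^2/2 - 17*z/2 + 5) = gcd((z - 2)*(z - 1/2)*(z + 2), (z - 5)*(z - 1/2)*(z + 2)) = z^2 + 3*z/2 - 1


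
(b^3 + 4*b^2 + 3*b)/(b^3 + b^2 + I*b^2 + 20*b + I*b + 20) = b*(b + 3)/(b^2 + I*b + 20)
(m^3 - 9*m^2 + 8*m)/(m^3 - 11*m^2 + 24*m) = (m - 1)/(m - 3)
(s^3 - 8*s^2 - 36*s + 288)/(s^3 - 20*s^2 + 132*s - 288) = (s + 6)/(s - 6)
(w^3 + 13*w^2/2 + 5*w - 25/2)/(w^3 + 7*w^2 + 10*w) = (2*w^2 + 3*w - 5)/(2*w*(w + 2))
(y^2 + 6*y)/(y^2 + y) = (y + 6)/(y + 1)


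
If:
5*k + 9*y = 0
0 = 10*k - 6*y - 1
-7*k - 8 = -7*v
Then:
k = 3/40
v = 341/280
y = -1/24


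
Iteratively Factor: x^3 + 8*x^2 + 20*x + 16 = (x + 2)*(x^2 + 6*x + 8) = (x + 2)^2*(x + 4)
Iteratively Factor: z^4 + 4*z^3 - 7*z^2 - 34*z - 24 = (z + 1)*(z^3 + 3*z^2 - 10*z - 24) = (z + 1)*(z + 2)*(z^2 + z - 12) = (z + 1)*(z + 2)*(z + 4)*(z - 3)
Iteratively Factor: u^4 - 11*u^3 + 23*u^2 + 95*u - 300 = (u - 5)*(u^3 - 6*u^2 - 7*u + 60) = (u - 5)*(u + 3)*(u^2 - 9*u + 20) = (u - 5)^2*(u + 3)*(u - 4)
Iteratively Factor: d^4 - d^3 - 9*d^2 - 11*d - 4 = (d + 1)*(d^3 - 2*d^2 - 7*d - 4) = (d - 4)*(d + 1)*(d^2 + 2*d + 1) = (d - 4)*(d + 1)^2*(d + 1)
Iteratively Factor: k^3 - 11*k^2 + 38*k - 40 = (k - 5)*(k^2 - 6*k + 8) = (k - 5)*(k - 4)*(k - 2)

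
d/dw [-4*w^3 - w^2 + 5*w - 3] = -12*w^2 - 2*w + 5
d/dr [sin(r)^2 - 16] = sin(2*r)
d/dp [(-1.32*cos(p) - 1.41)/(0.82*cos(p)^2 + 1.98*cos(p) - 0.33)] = (1.0824*sin(p)^2 - 2.3124*cos(p) - 4.3098)*sin(p)/(0.82*cos(p)^2 + 1.98*cos(p) - 0.33)^2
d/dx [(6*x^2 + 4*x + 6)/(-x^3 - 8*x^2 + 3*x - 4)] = 2*(3*x^4 + 4*x^3 + 34*x^2 + 24*x - 17)/(x^6 + 16*x^5 + 58*x^4 - 40*x^3 + 73*x^2 - 24*x + 16)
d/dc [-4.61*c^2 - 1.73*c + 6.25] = -9.22*c - 1.73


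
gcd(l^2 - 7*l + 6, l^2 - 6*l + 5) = l - 1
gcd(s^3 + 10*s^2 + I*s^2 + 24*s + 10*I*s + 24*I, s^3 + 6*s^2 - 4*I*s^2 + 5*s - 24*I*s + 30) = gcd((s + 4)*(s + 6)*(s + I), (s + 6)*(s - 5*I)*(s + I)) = s^2 + s*(6 + I) + 6*I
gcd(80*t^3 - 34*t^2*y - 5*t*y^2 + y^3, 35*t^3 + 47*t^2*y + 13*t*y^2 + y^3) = 5*t + y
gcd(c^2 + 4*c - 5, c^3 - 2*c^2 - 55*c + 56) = c - 1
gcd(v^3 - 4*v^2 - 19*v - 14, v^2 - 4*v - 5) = v + 1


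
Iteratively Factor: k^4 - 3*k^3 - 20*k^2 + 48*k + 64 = (k - 4)*(k^3 + k^2 - 16*k - 16) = (k - 4)*(k + 1)*(k^2 - 16) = (k - 4)^2*(k + 1)*(k + 4)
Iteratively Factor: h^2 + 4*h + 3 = (h + 3)*(h + 1)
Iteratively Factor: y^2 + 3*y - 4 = (y + 4)*(y - 1)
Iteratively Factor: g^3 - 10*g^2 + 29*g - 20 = (g - 5)*(g^2 - 5*g + 4) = (g - 5)*(g - 1)*(g - 4)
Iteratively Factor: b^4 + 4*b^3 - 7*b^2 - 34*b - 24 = (b - 3)*(b^3 + 7*b^2 + 14*b + 8) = (b - 3)*(b + 1)*(b^2 + 6*b + 8) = (b - 3)*(b + 1)*(b + 4)*(b + 2)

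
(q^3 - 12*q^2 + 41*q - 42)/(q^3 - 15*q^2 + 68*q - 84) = (q - 3)/(q - 6)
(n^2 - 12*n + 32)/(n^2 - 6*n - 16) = (n - 4)/(n + 2)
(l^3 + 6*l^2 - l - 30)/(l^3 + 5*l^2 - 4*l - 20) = (l + 3)/(l + 2)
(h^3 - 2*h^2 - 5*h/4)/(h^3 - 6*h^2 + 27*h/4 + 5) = h/(h - 4)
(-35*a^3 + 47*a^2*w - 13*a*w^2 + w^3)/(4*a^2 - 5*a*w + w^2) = (35*a^2 - 12*a*w + w^2)/(-4*a + w)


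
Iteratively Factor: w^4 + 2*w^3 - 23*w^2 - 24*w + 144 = (w - 3)*(w^3 + 5*w^2 - 8*w - 48) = (w - 3)^2*(w^2 + 8*w + 16) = (w - 3)^2*(w + 4)*(w + 4)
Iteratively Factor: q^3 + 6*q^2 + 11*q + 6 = (q + 2)*(q^2 + 4*q + 3) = (q + 2)*(q + 3)*(q + 1)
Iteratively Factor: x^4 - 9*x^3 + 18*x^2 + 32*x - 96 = (x - 4)*(x^3 - 5*x^2 - 2*x + 24) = (x - 4)*(x - 3)*(x^2 - 2*x - 8) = (x - 4)^2*(x - 3)*(x + 2)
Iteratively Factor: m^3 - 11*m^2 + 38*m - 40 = (m - 2)*(m^2 - 9*m + 20) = (m - 4)*(m - 2)*(m - 5)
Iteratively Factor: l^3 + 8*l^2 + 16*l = (l + 4)*(l^2 + 4*l) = l*(l + 4)*(l + 4)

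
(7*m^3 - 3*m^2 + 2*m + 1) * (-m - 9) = -7*m^4 - 60*m^3 + 25*m^2 - 19*m - 9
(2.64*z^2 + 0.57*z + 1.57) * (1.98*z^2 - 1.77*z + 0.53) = 5.2272*z^4 - 3.5442*z^3 + 3.4989*z^2 - 2.4768*z + 0.8321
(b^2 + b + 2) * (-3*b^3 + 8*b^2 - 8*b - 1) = -3*b^5 + 5*b^4 - 6*b^3 + 7*b^2 - 17*b - 2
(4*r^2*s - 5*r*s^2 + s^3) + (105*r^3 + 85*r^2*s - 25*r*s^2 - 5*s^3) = 105*r^3 + 89*r^2*s - 30*r*s^2 - 4*s^3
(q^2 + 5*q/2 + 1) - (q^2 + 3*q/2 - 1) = q + 2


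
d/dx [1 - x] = -1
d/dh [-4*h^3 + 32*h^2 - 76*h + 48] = -12*h^2 + 64*h - 76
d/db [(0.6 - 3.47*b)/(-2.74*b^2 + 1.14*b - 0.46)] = (-9.5078*b^2 + 3.288*b + 0.9122)/(7.5076*b^4 - 6.2472*b^3 + 3.8204*b^2 - 1.0488*b + 0.2116)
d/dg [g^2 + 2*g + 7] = 2*g + 2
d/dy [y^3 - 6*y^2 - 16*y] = 3*y^2 - 12*y - 16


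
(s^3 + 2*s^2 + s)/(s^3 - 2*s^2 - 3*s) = (s + 1)/(s - 3)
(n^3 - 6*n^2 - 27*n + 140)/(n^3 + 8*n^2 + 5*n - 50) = (n^2 - 11*n + 28)/(n^2 + 3*n - 10)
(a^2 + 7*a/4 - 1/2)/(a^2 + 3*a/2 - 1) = (4*a - 1)/(2*(2*a - 1))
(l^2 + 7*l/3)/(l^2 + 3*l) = (l + 7/3)/(l + 3)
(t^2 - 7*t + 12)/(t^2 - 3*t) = (t - 4)/t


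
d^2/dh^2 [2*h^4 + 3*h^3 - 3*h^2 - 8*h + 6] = 24*h^2 + 18*h - 6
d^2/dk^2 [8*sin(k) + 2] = -8*sin(k)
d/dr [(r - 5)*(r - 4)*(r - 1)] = 3*r^2 - 20*r + 29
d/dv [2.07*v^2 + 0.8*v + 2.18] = 4.14*v + 0.8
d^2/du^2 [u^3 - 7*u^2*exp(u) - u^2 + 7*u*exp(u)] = -7*u^2*exp(u) - 21*u*exp(u) + 6*u - 2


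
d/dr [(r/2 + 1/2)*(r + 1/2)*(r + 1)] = (r + 1)*(3*r + 2)/2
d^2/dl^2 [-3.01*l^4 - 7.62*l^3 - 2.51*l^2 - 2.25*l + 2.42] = -36.12*l^2 - 45.72*l - 5.02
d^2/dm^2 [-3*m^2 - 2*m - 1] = -6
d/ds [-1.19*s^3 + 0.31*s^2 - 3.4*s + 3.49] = -3.57*s^2 + 0.62*s - 3.4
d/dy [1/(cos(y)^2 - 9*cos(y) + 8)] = (2*cos(y) - 9)*sin(y)/(cos(y)^2 - 9*cos(y) + 8)^2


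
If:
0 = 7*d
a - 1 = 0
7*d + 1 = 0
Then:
No Solution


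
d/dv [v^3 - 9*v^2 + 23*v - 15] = 3*v^2 - 18*v + 23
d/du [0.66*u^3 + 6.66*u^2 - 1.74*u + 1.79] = 1.98*u^2 + 13.32*u - 1.74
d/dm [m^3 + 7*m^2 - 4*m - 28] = 3*m^2 + 14*m - 4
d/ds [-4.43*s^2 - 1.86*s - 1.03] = -8.86*s - 1.86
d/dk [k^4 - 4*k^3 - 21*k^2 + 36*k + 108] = 4*k^3 - 12*k^2 - 42*k + 36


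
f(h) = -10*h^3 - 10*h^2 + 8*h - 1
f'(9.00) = -2602.00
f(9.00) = -8029.00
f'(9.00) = -2602.00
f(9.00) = -8029.00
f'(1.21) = -60.12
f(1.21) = -23.68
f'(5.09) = -871.04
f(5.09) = -1538.08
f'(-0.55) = 9.92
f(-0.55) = -6.76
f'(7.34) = -1755.07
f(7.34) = -4435.51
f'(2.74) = -272.03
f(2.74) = -259.86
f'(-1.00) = -2.00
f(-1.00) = -9.00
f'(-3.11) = -219.96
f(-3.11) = 178.20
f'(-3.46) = -281.95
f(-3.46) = 265.82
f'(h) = -30*h^2 - 20*h + 8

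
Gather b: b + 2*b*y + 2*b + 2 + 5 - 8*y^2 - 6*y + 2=b*(2*y + 3) - 8*y^2 - 6*y + 9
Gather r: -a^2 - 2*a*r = -a^2 - 2*a*r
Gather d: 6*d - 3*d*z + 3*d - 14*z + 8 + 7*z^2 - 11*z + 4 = d*(9 - 3*z) + 7*z^2 - 25*z + 12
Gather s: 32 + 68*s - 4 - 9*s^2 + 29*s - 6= -9*s^2 + 97*s + 22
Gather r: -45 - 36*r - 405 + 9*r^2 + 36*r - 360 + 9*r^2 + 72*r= 18*r^2 + 72*r - 810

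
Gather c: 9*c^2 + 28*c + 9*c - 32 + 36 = 9*c^2 + 37*c + 4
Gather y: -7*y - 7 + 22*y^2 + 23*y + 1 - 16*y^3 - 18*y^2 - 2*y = -16*y^3 + 4*y^2 + 14*y - 6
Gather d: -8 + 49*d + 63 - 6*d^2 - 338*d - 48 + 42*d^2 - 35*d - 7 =36*d^2 - 324*d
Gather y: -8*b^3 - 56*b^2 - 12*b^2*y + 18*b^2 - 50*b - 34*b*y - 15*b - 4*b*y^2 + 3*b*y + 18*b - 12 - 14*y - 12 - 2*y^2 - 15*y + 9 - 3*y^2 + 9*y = -8*b^3 - 38*b^2 - 47*b + y^2*(-4*b - 5) + y*(-12*b^2 - 31*b - 20) - 15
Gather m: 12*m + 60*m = 72*m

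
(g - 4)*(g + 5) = g^2 + g - 20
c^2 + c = c*(c + 1)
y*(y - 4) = y^2 - 4*y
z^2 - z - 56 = (z - 8)*(z + 7)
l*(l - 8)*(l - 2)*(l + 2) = l^4 - 8*l^3 - 4*l^2 + 32*l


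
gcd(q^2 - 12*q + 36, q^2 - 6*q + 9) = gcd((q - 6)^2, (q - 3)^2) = 1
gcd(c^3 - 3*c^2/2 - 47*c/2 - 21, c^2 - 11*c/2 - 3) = c - 6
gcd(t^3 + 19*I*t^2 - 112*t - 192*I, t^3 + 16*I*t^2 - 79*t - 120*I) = t^2 + 11*I*t - 24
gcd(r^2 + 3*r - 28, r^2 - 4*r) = r - 4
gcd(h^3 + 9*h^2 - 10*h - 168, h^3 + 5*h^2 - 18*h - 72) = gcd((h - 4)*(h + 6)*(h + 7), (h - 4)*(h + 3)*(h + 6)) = h^2 + 2*h - 24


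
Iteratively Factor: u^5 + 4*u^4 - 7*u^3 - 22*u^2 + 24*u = (u + 3)*(u^4 + u^3 - 10*u^2 + 8*u) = u*(u + 3)*(u^3 + u^2 - 10*u + 8) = u*(u + 3)*(u + 4)*(u^2 - 3*u + 2) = u*(u - 1)*(u + 3)*(u + 4)*(u - 2)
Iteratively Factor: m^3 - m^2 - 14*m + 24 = (m - 3)*(m^2 + 2*m - 8) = (m - 3)*(m - 2)*(m + 4)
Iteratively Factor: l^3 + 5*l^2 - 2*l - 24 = (l + 3)*(l^2 + 2*l - 8) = (l + 3)*(l + 4)*(l - 2)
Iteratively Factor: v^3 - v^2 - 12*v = (v + 3)*(v^2 - 4*v) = v*(v + 3)*(v - 4)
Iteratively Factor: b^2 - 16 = (b - 4)*(b + 4)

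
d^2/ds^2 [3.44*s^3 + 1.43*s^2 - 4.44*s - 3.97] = 20.64*s + 2.86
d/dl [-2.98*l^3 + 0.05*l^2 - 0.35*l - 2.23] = -8.94*l^2 + 0.1*l - 0.35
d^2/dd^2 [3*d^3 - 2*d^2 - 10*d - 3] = 18*d - 4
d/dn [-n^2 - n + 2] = -2*n - 1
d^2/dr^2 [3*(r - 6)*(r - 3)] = 6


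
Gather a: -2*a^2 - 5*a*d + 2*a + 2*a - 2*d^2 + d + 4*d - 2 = -2*a^2 + a*(4 - 5*d) - 2*d^2 + 5*d - 2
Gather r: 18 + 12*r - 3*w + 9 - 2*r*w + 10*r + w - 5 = r*(22 - 2*w) - 2*w + 22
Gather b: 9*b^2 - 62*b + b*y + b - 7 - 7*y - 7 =9*b^2 + b*(y - 61) - 7*y - 14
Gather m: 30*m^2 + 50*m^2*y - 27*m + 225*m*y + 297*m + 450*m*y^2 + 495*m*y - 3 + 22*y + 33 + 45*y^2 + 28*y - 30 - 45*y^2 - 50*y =m^2*(50*y + 30) + m*(450*y^2 + 720*y + 270)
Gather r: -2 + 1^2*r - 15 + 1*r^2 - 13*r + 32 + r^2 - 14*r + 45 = 2*r^2 - 26*r + 60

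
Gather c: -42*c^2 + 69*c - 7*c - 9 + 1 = -42*c^2 + 62*c - 8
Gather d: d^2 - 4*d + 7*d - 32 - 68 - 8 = d^2 + 3*d - 108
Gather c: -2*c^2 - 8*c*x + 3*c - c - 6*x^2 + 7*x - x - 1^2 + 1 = -2*c^2 + c*(2 - 8*x) - 6*x^2 + 6*x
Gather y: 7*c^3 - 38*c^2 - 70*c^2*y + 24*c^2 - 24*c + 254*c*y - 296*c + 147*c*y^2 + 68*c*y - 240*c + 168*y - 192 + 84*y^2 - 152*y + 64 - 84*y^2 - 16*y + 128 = 7*c^3 - 14*c^2 + 147*c*y^2 - 560*c + y*(-70*c^2 + 322*c)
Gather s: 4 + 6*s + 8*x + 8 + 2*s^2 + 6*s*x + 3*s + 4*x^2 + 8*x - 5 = 2*s^2 + s*(6*x + 9) + 4*x^2 + 16*x + 7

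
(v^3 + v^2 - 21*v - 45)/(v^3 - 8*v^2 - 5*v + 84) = (v^2 - 2*v - 15)/(v^2 - 11*v + 28)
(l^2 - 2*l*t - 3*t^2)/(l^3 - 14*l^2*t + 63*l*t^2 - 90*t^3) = (l + t)/(l^2 - 11*l*t + 30*t^2)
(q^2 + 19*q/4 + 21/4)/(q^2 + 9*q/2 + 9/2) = (4*q + 7)/(2*(2*q + 3))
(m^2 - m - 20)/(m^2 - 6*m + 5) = (m + 4)/(m - 1)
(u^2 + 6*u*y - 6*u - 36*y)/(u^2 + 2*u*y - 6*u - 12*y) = (u + 6*y)/(u + 2*y)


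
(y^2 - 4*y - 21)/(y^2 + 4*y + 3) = (y - 7)/(y + 1)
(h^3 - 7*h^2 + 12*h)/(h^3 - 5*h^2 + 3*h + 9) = h*(h - 4)/(h^2 - 2*h - 3)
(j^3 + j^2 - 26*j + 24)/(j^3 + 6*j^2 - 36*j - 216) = (j^2 - 5*j + 4)/(j^2 - 36)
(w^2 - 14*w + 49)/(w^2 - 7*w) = (w - 7)/w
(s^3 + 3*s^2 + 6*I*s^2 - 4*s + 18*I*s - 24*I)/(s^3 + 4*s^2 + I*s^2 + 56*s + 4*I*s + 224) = (s^2 + s*(-1 + 6*I) - 6*I)/(s^2 + I*s + 56)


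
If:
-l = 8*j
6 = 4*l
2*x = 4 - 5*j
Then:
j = -3/16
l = 3/2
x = 79/32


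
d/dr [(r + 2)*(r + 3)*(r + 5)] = 3*r^2 + 20*r + 31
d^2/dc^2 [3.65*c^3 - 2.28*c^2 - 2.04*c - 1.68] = 21.9*c - 4.56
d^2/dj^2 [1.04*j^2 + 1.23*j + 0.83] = 2.08000000000000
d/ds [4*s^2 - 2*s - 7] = 8*s - 2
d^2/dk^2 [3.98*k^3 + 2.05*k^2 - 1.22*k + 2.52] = 23.88*k + 4.1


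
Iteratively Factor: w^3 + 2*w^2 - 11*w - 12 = (w + 4)*(w^2 - 2*w - 3) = (w - 3)*(w + 4)*(w + 1)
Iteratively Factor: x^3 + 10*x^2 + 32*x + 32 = (x + 4)*(x^2 + 6*x + 8) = (x + 4)^2*(x + 2)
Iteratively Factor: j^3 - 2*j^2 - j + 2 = (j + 1)*(j^2 - 3*j + 2) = (j - 1)*(j + 1)*(j - 2)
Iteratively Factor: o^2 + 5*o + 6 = (o + 2)*(o + 3)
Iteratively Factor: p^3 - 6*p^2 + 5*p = (p)*(p^2 - 6*p + 5) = p*(p - 5)*(p - 1)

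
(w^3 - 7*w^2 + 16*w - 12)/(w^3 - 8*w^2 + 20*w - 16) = (w - 3)/(w - 4)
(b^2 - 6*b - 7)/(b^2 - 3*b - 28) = (b + 1)/(b + 4)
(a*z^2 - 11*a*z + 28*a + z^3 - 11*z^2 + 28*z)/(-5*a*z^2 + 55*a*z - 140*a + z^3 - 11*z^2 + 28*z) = (a + z)/(-5*a + z)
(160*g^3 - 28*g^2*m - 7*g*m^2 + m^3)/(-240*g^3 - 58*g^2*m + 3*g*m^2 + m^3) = (-4*g + m)/(6*g + m)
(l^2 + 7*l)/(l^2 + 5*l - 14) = l/(l - 2)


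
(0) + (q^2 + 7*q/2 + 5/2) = q^2 + 7*q/2 + 5/2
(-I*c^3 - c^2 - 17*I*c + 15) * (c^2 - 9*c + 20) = -I*c^5 - c^4 + 9*I*c^4 + 9*c^3 - 37*I*c^3 - 5*c^2 + 153*I*c^2 - 135*c - 340*I*c + 300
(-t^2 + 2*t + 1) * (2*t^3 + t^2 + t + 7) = -2*t^5 + 3*t^4 + 3*t^3 - 4*t^2 + 15*t + 7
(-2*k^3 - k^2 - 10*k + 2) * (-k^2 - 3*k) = 2*k^5 + 7*k^4 + 13*k^3 + 28*k^2 - 6*k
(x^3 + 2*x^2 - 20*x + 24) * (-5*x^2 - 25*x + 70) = -5*x^5 - 35*x^4 + 120*x^3 + 520*x^2 - 2000*x + 1680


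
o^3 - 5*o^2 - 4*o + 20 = (o - 5)*(o - 2)*(o + 2)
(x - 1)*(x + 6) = x^2 + 5*x - 6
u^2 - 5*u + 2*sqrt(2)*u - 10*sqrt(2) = (u - 5)*(u + 2*sqrt(2))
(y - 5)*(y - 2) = y^2 - 7*y + 10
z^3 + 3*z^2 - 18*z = z*(z - 3)*(z + 6)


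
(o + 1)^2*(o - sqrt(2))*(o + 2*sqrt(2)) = o^4 + sqrt(2)*o^3 + 2*o^3 - 3*o^2 + 2*sqrt(2)*o^2 - 8*o + sqrt(2)*o - 4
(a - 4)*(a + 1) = a^2 - 3*a - 4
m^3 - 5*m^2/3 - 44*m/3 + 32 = (m - 3)*(m - 8/3)*(m + 4)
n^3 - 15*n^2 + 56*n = n*(n - 8)*(n - 7)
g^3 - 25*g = g*(g - 5)*(g + 5)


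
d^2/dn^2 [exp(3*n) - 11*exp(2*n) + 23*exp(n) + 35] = (9*exp(2*n) - 44*exp(n) + 23)*exp(n)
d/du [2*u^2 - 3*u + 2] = 4*u - 3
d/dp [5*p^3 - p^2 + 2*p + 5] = 15*p^2 - 2*p + 2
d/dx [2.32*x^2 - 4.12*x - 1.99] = 4.64*x - 4.12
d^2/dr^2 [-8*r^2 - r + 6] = -16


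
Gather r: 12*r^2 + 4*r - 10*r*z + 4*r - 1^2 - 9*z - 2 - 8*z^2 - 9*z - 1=12*r^2 + r*(8 - 10*z) - 8*z^2 - 18*z - 4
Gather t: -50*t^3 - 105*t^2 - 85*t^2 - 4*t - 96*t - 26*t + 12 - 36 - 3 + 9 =-50*t^3 - 190*t^2 - 126*t - 18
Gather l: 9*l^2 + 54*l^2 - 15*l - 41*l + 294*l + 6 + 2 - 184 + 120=63*l^2 + 238*l - 56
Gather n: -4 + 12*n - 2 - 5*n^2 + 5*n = -5*n^2 + 17*n - 6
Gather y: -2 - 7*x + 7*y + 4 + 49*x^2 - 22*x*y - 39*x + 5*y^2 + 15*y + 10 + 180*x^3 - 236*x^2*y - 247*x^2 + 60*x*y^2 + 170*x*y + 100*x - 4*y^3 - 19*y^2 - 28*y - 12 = 180*x^3 - 198*x^2 + 54*x - 4*y^3 + y^2*(60*x - 14) + y*(-236*x^2 + 148*x - 6)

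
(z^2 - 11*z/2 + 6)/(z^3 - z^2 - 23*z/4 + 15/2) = 2*(z - 4)/(2*z^2 + z - 10)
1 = 1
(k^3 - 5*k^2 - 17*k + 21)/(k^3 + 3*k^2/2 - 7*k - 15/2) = 2*(k^2 - 8*k + 7)/(2*k^2 - 3*k - 5)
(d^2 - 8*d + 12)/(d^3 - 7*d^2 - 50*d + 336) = (d - 2)/(d^2 - d - 56)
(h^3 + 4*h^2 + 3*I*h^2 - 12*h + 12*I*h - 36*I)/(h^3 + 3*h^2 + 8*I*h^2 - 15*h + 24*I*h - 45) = (h^2 + 4*h - 12)/(h^2 + h*(3 + 5*I) + 15*I)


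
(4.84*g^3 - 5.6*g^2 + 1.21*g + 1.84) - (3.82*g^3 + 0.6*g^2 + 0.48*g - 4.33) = 1.02*g^3 - 6.2*g^2 + 0.73*g + 6.17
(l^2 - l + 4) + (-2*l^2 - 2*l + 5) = -l^2 - 3*l + 9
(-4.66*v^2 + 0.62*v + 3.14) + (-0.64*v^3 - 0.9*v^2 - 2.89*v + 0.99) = -0.64*v^3 - 5.56*v^2 - 2.27*v + 4.13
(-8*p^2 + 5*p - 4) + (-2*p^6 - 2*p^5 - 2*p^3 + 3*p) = -2*p^6 - 2*p^5 - 2*p^3 - 8*p^2 + 8*p - 4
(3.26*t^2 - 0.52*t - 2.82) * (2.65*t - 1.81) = 8.639*t^3 - 7.2786*t^2 - 6.5318*t + 5.1042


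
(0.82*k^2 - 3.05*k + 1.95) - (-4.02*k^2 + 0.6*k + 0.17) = 4.84*k^2 - 3.65*k + 1.78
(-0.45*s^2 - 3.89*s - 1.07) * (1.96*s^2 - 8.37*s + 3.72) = -0.882*s^4 - 3.8579*s^3 + 28.7881*s^2 - 5.5149*s - 3.9804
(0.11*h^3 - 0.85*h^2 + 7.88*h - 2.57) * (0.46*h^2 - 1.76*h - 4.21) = 0.0506*h^5 - 0.5846*h^4 + 4.6577*h^3 - 11.4725*h^2 - 28.6516*h + 10.8197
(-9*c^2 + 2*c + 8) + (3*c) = -9*c^2 + 5*c + 8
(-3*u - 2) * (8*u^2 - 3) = -24*u^3 - 16*u^2 + 9*u + 6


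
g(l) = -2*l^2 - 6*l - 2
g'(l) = -4*l - 6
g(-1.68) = 2.44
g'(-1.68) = 0.72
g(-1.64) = 2.46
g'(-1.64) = 0.56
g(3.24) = -42.44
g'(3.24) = -18.96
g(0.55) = -5.90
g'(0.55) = -8.20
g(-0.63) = 0.99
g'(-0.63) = -3.48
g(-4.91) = -20.76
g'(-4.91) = 13.64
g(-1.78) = 2.34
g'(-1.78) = 1.12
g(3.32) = -43.96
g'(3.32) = -19.28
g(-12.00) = -218.00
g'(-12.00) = 42.00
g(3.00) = -38.00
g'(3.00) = -18.00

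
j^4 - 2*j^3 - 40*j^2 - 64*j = j*(j - 8)*(j + 2)*(j + 4)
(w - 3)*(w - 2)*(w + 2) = w^3 - 3*w^2 - 4*w + 12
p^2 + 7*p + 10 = (p + 2)*(p + 5)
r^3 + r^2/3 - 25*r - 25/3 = (r - 5)*(r + 1/3)*(r + 5)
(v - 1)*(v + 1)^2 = v^3 + v^2 - v - 1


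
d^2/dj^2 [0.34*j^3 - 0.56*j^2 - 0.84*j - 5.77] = 2.04*j - 1.12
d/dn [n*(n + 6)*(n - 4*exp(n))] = -4*n^2*exp(n) + 3*n^2 - 32*n*exp(n) + 12*n - 24*exp(n)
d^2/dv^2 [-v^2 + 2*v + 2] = -2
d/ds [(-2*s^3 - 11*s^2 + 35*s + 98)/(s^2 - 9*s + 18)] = 2*(-s^4 + 18*s^3 - 22*s^2 - 296*s + 756)/(s^4 - 18*s^3 + 117*s^2 - 324*s + 324)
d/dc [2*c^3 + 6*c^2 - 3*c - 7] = 6*c^2 + 12*c - 3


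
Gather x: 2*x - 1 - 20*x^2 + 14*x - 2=-20*x^2 + 16*x - 3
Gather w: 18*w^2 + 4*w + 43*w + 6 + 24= 18*w^2 + 47*w + 30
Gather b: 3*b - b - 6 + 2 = 2*b - 4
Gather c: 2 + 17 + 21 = 40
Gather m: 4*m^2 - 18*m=4*m^2 - 18*m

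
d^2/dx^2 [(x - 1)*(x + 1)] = 2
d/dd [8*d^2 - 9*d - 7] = 16*d - 9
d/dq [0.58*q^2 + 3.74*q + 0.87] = 1.16*q + 3.74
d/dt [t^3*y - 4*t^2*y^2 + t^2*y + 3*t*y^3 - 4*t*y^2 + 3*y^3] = y*(3*t^2 - 8*t*y + 2*t + 3*y^2 - 4*y)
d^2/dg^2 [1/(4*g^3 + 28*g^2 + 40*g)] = (-g*(3*g + 7)*(g^2 + 7*g + 10) + (3*g^2 + 14*g + 10)^2)/(2*g^3*(g^2 + 7*g + 10)^3)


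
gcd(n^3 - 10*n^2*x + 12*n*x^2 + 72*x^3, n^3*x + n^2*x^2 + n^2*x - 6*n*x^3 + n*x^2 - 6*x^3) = 1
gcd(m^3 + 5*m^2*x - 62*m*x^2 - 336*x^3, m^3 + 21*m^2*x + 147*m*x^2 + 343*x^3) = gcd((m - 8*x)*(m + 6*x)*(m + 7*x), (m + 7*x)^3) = m + 7*x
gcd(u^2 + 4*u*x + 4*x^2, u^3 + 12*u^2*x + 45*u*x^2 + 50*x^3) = u + 2*x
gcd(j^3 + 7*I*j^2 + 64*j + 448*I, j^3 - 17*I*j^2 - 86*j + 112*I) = j - 8*I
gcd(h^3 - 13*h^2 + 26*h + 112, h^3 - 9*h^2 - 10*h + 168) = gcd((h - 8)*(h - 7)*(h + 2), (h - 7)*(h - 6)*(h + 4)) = h - 7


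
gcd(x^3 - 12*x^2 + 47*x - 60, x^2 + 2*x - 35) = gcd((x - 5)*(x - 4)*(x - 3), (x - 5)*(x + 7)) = x - 5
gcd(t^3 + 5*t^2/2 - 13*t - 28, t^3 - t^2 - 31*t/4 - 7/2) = t^2 - 3*t/2 - 7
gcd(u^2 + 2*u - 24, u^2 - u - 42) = u + 6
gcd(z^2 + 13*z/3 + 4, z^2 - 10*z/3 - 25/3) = 1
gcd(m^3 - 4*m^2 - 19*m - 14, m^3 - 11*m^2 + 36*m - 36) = 1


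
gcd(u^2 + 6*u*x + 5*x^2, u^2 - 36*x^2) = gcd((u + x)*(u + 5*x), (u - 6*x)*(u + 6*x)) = 1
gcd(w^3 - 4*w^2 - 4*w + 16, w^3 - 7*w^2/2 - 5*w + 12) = w^2 - 2*w - 8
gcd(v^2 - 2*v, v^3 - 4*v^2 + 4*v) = v^2 - 2*v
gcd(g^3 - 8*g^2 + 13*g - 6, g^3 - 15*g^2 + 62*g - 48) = g^2 - 7*g + 6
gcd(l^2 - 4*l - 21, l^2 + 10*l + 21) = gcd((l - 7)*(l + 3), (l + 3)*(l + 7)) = l + 3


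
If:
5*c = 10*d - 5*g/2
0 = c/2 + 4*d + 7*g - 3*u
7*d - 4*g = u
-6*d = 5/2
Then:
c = -59/90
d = -5/12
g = -16/45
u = -269/180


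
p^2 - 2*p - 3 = (p - 3)*(p + 1)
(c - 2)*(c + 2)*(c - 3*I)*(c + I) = c^4 - 2*I*c^3 - c^2 + 8*I*c - 12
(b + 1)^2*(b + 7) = b^3 + 9*b^2 + 15*b + 7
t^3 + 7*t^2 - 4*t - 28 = (t - 2)*(t + 2)*(t + 7)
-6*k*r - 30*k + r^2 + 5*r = (-6*k + r)*(r + 5)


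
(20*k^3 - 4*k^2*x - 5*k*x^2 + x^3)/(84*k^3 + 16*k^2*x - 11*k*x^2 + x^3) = (10*k^2 - 7*k*x + x^2)/(42*k^2 - 13*k*x + x^2)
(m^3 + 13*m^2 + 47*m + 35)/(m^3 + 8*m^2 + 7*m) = (m + 5)/m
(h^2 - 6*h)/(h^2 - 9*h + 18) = h/(h - 3)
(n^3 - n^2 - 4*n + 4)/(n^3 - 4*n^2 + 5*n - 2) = (n + 2)/(n - 1)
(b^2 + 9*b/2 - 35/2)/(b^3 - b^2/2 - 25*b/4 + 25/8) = 4*(b + 7)/(4*b^2 + 8*b - 5)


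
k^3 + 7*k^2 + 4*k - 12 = (k - 1)*(k + 2)*(k + 6)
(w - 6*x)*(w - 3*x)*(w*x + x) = w^3*x - 9*w^2*x^2 + w^2*x + 18*w*x^3 - 9*w*x^2 + 18*x^3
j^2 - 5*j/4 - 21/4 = (j - 3)*(j + 7/4)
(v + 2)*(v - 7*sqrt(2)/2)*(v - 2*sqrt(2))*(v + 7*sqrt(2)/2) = v^4 - 2*sqrt(2)*v^3 + 2*v^3 - 49*v^2/2 - 4*sqrt(2)*v^2 - 49*v + 49*sqrt(2)*v + 98*sqrt(2)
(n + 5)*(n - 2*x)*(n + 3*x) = n^3 + n^2*x + 5*n^2 - 6*n*x^2 + 5*n*x - 30*x^2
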